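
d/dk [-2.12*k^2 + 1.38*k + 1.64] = 1.38 - 4.24*k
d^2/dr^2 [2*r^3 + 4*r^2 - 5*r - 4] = 12*r + 8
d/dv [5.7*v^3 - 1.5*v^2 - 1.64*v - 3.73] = 17.1*v^2 - 3.0*v - 1.64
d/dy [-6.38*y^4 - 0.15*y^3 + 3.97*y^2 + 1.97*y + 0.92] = -25.52*y^3 - 0.45*y^2 + 7.94*y + 1.97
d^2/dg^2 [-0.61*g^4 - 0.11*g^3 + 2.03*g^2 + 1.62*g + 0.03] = -7.32*g^2 - 0.66*g + 4.06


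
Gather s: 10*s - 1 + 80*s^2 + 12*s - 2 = 80*s^2 + 22*s - 3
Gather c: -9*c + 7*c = -2*c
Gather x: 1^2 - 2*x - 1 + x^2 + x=x^2 - x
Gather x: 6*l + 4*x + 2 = 6*l + 4*x + 2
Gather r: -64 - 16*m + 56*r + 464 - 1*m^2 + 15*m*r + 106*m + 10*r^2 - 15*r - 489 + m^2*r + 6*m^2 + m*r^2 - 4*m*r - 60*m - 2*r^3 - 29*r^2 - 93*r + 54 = 5*m^2 + 30*m - 2*r^3 + r^2*(m - 19) + r*(m^2 + 11*m - 52) - 35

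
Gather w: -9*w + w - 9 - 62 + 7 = -8*w - 64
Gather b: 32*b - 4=32*b - 4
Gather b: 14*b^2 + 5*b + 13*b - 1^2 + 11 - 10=14*b^2 + 18*b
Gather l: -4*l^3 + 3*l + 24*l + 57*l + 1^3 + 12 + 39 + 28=-4*l^3 + 84*l + 80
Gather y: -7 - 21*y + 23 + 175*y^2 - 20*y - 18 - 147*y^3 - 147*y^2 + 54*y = -147*y^3 + 28*y^2 + 13*y - 2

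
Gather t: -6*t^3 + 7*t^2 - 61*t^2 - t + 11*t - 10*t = -6*t^3 - 54*t^2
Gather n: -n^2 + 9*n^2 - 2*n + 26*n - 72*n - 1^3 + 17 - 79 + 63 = 8*n^2 - 48*n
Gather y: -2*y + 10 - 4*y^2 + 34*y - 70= -4*y^2 + 32*y - 60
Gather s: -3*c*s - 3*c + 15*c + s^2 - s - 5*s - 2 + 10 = 12*c + s^2 + s*(-3*c - 6) + 8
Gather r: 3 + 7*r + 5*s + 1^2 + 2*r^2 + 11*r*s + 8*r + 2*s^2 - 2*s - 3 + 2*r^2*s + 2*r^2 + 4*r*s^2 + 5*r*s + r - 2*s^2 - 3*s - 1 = r^2*(2*s + 4) + r*(4*s^2 + 16*s + 16)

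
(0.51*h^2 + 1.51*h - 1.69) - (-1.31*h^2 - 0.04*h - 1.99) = 1.82*h^2 + 1.55*h + 0.3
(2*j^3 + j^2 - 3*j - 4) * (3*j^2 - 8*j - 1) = 6*j^5 - 13*j^4 - 19*j^3 + 11*j^2 + 35*j + 4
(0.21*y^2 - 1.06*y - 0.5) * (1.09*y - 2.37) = 0.2289*y^3 - 1.6531*y^2 + 1.9672*y + 1.185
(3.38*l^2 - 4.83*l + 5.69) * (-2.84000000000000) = -9.5992*l^2 + 13.7172*l - 16.1596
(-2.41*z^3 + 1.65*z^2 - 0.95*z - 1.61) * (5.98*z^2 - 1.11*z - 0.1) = -14.4118*z^5 + 12.5421*z^4 - 7.2715*z^3 - 8.7383*z^2 + 1.8821*z + 0.161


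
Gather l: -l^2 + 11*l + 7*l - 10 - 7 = -l^2 + 18*l - 17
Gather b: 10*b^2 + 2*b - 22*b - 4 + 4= 10*b^2 - 20*b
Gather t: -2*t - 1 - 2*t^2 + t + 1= -2*t^2 - t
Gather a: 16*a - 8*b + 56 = 16*a - 8*b + 56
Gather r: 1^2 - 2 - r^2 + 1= -r^2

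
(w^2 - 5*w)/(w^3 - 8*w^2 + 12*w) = (w - 5)/(w^2 - 8*w + 12)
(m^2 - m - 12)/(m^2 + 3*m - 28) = (m + 3)/(m + 7)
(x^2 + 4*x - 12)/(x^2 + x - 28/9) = 9*(x^2 + 4*x - 12)/(9*x^2 + 9*x - 28)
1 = 1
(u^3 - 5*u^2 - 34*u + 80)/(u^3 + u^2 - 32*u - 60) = (u^2 - 10*u + 16)/(u^2 - 4*u - 12)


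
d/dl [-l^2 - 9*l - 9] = -2*l - 9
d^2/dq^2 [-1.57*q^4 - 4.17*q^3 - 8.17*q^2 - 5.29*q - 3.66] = -18.84*q^2 - 25.02*q - 16.34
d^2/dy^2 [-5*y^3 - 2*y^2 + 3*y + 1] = -30*y - 4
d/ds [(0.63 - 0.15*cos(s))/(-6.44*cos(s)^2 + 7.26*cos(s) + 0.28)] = (0.966*cos(s)^2 - 8.1144*cos(s) + 4.6158)*sin(s)/(41.4736*cos(s)^4 - 93.5088*cos(s)^3 + 49.1012*cos(s)^2 + 4.0656*cos(s) + 0.0784)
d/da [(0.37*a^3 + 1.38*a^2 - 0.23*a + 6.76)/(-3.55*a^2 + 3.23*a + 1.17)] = (-1.3135*a^4 + 2.3902*a^3 + 4.9396*a^2 + 51.2252*a - 22.1039)/(12.6025*a^4 - 22.933*a^3 + 2.1259*a^2 + 7.5582*a + 1.3689)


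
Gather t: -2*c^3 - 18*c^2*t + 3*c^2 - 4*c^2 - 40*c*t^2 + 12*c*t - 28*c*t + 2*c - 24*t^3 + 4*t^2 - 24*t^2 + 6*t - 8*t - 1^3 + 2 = -2*c^3 - c^2 + 2*c - 24*t^3 + t^2*(-40*c - 20) + t*(-18*c^2 - 16*c - 2) + 1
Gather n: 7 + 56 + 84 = 147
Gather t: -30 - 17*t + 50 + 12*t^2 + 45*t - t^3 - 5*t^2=-t^3 + 7*t^2 + 28*t + 20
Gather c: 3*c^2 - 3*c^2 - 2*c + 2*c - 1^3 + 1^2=0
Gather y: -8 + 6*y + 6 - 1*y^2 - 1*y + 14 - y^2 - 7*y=-2*y^2 - 2*y + 12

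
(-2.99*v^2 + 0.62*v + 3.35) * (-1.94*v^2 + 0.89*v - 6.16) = 5.8006*v^4 - 3.8639*v^3 + 12.4712*v^2 - 0.8377*v - 20.636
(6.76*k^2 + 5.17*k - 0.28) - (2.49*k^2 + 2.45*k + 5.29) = 4.27*k^2 + 2.72*k - 5.57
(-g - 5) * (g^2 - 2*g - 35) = -g^3 - 3*g^2 + 45*g + 175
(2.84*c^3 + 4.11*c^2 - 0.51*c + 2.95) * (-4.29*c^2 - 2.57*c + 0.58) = -12.1836*c^5 - 24.9307*c^4 - 6.7276*c^3 - 8.961*c^2 - 7.8773*c + 1.711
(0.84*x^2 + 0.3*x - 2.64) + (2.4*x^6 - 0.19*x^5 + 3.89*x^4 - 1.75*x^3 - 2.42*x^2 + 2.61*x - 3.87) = 2.4*x^6 - 0.19*x^5 + 3.89*x^4 - 1.75*x^3 - 1.58*x^2 + 2.91*x - 6.51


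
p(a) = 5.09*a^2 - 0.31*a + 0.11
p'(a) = 10.18*a - 0.31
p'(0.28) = 2.54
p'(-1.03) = -10.80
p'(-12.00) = -122.47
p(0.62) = 1.87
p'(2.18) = 21.88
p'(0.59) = 5.70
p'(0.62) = 6.00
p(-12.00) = 736.79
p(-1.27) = 8.71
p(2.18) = 23.62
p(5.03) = 127.33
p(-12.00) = 736.79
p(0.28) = 0.42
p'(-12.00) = -122.47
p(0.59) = 1.70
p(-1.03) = 5.83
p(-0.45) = 1.28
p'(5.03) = 50.90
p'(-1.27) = -13.24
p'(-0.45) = -4.89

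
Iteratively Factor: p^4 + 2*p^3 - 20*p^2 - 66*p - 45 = (p - 5)*(p^3 + 7*p^2 + 15*p + 9) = (p - 5)*(p + 3)*(p^2 + 4*p + 3) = (p - 5)*(p + 1)*(p + 3)*(p + 3)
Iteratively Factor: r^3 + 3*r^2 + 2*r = (r + 1)*(r^2 + 2*r) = (r + 1)*(r + 2)*(r)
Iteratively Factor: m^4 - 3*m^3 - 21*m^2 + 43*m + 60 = (m + 4)*(m^3 - 7*m^2 + 7*m + 15) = (m - 3)*(m + 4)*(m^2 - 4*m - 5) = (m - 5)*(m - 3)*(m + 4)*(m + 1)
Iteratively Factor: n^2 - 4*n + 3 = (n - 3)*(n - 1)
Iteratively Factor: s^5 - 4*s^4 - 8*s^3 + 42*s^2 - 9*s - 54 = (s - 3)*(s^4 - s^3 - 11*s^2 + 9*s + 18) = (s - 3)*(s - 2)*(s^3 + s^2 - 9*s - 9) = (s - 3)^2*(s - 2)*(s^2 + 4*s + 3) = (s - 3)^2*(s - 2)*(s + 1)*(s + 3)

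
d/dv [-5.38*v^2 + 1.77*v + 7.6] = 1.77 - 10.76*v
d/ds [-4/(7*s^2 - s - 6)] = 4*(14*s - 1)/(-7*s^2 + s + 6)^2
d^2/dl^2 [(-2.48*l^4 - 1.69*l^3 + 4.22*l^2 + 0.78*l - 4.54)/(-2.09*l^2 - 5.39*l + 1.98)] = (21.665776*l^6 + 167.624688*l^5 + 370.718832*l^4 - 223.026474*l^3 + 22.6628159999999*l^2 + 327.247404*l + 251.631116)/(9.129329*l^6 + 70.632177*l^5 + 156.210153*l^4 + 22.761431*l^3 - 147.988566*l^2 + 63.392868*l - 7.762392)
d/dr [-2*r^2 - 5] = -4*r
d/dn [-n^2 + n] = 1 - 2*n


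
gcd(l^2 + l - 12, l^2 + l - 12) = l^2 + l - 12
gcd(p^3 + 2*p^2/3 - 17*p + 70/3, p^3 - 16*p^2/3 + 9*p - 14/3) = p^2 - 13*p/3 + 14/3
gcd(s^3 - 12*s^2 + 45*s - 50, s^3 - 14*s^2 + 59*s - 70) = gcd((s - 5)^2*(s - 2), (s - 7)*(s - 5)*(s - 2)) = s^2 - 7*s + 10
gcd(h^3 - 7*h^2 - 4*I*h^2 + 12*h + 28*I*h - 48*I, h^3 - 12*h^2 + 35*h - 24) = h - 3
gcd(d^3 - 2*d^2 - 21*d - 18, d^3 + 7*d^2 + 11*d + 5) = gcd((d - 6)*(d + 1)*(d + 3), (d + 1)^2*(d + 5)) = d + 1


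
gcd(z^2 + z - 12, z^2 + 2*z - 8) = z + 4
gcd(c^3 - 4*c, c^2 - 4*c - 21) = 1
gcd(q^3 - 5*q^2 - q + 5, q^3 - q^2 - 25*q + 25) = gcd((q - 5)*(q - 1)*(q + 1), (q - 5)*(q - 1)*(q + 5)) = q^2 - 6*q + 5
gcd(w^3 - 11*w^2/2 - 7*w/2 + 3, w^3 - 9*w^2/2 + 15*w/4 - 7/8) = w - 1/2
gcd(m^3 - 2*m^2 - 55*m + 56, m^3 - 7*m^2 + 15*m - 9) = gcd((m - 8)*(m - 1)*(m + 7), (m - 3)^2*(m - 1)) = m - 1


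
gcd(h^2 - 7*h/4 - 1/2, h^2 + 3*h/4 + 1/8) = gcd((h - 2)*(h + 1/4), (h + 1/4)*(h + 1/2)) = h + 1/4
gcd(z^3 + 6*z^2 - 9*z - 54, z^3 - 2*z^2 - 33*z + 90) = z^2 + 3*z - 18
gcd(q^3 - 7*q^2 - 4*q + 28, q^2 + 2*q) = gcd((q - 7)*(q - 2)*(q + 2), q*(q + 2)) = q + 2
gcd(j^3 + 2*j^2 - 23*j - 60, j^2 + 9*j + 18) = j + 3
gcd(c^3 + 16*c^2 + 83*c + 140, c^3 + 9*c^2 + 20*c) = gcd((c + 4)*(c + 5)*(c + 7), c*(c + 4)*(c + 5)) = c^2 + 9*c + 20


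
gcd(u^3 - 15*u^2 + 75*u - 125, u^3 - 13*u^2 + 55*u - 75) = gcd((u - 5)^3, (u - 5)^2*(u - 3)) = u^2 - 10*u + 25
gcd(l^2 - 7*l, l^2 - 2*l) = l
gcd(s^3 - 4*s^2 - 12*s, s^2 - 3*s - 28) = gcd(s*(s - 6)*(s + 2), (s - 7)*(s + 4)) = 1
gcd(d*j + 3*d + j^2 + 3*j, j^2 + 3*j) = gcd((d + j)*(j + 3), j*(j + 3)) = j + 3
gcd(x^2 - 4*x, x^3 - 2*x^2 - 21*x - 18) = 1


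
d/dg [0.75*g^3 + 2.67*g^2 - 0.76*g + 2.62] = 2.25*g^2 + 5.34*g - 0.76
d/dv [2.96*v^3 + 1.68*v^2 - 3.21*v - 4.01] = 8.88*v^2 + 3.36*v - 3.21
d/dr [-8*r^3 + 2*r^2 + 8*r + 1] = -24*r^2 + 4*r + 8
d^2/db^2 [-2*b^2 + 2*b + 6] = -4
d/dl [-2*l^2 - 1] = -4*l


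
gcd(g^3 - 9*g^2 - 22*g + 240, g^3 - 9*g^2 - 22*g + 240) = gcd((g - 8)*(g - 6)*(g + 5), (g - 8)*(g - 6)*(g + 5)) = g^3 - 9*g^2 - 22*g + 240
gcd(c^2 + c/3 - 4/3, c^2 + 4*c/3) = c + 4/3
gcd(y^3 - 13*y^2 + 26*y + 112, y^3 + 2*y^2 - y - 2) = y + 2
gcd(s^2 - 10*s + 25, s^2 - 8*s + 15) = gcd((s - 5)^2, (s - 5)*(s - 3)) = s - 5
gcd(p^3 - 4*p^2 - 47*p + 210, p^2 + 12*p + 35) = p + 7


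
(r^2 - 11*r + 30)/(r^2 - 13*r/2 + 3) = 2*(r - 5)/(2*r - 1)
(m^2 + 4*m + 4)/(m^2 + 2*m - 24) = (m^2 + 4*m + 4)/(m^2 + 2*m - 24)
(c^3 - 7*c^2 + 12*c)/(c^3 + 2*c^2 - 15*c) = (c - 4)/(c + 5)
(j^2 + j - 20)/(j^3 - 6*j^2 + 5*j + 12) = (j + 5)/(j^2 - 2*j - 3)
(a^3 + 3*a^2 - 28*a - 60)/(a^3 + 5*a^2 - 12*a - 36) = (a - 5)/(a - 3)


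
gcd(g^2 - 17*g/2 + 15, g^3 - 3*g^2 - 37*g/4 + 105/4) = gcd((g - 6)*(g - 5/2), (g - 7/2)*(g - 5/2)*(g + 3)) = g - 5/2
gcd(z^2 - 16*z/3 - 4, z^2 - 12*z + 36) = z - 6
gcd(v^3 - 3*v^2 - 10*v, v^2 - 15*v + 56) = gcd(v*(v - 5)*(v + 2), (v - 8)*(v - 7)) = 1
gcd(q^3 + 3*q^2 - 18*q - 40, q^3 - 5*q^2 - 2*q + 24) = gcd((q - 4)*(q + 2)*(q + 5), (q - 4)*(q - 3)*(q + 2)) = q^2 - 2*q - 8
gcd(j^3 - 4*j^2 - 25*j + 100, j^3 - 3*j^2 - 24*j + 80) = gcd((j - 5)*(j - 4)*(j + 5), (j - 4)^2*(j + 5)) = j^2 + j - 20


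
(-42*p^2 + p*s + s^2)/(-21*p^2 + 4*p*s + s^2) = (6*p - s)/(3*p - s)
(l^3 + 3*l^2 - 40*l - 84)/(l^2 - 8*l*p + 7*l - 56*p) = (-l^2 + 4*l + 12)/(-l + 8*p)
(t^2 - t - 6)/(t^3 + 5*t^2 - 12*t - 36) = 1/(t + 6)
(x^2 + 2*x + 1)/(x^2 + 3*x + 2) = (x + 1)/(x + 2)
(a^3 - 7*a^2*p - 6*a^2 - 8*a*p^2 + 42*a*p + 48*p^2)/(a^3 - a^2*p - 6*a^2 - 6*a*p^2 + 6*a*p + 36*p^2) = (-a^2 + 7*a*p + 8*p^2)/(-a^2 + a*p + 6*p^2)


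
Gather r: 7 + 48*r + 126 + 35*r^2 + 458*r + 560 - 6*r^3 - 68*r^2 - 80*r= -6*r^3 - 33*r^2 + 426*r + 693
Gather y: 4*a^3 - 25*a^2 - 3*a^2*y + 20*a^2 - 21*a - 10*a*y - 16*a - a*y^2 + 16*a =4*a^3 - 5*a^2 - a*y^2 - 21*a + y*(-3*a^2 - 10*a)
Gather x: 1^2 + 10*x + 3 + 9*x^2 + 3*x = 9*x^2 + 13*x + 4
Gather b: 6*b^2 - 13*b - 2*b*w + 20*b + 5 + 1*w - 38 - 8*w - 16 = 6*b^2 + b*(7 - 2*w) - 7*w - 49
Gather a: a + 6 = a + 6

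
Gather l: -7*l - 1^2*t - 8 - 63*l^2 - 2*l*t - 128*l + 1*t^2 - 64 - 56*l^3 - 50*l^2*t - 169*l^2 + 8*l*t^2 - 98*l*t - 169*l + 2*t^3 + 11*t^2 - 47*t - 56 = -56*l^3 + l^2*(-50*t - 232) + l*(8*t^2 - 100*t - 304) + 2*t^3 + 12*t^2 - 48*t - 128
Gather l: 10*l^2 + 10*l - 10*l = 10*l^2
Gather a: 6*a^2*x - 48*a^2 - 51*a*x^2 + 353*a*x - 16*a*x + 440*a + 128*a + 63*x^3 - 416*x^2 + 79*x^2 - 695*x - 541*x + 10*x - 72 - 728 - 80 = a^2*(6*x - 48) + a*(-51*x^2 + 337*x + 568) + 63*x^3 - 337*x^2 - 1226*x - 880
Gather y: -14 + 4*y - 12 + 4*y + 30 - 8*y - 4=0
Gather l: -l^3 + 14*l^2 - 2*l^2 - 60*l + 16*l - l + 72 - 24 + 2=-l^3 + 12*l^2 - 45*l + 50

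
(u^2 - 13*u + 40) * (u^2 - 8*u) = u^4 - 21*u^3 + 144*u^2 - 320*u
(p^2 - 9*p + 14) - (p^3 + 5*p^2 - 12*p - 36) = -p^3 - 4*p^2 + 3*p + 50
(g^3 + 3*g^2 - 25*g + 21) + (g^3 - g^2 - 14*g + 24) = 2*g^3 + 2*g^2 - 39*g + 45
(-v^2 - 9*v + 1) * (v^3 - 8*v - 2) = -v^5 - 9*v^4 + 9*v^3 + 74*v^2 + 10*v - 2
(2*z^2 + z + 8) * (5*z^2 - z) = 10*z^4 + 3*z^3 + 39*z^2 - 8*z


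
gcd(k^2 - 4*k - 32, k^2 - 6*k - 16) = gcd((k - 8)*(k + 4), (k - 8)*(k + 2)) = k - 8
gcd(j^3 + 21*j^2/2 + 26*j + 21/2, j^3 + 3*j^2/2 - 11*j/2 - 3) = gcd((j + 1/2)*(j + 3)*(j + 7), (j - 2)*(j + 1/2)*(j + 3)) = j^2 + 7*j/2 + 3/2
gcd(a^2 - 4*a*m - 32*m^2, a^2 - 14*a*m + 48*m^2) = a - 8*m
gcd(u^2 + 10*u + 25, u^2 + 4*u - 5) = u + 5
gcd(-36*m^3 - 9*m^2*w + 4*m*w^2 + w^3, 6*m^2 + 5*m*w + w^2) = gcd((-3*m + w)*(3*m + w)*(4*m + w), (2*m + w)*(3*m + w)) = 3*m + w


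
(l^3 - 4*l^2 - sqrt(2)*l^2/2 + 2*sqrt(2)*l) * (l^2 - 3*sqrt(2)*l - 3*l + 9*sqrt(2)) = l^5 - 7*l^4 - 7*sqrt(2)*l^4/2 + 15*l^3 + 49*sqrt(2)*l^3/2 - 42*sqrt(2)*l^2 - 21*l^2 + 36*l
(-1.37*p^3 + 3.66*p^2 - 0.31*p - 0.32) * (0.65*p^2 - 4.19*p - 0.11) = -0.8905*p^5 + 8.1193*p^4 - 15.3862*p^3 + 0.6883*p^2 + 1.3749*p + 0.0352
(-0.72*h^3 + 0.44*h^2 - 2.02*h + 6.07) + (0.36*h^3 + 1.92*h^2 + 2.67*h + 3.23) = -0.36*h^3 + 2.36*h^2 + 0.65*h + 9.3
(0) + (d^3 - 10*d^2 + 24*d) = d^3 - 10*d^2 + 24*d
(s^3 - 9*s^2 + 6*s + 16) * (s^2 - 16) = s^5 - 9*s^4 - 10*s^3 + 160*s^2 - 96*s - 256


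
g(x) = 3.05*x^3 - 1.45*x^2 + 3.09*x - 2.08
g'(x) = 9.15*x^2 - 2.9*x + 3.09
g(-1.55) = -21.71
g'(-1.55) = 29.57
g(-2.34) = -56.33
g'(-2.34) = 59.98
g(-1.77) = -29.00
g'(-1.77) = 36.89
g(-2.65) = -77.21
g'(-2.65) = 75.03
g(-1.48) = -19.72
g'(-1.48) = 27.42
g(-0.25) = -2.99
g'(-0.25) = 4.39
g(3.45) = 116.57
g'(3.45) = 101.99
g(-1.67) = -25.49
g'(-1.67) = 33.45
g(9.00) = 2131.73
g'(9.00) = 718.14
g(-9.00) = -2370.79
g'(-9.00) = 770.34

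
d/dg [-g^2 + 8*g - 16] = 8 - 2*g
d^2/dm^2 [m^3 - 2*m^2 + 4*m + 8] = 6*m - 4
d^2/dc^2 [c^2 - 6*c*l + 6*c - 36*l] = 2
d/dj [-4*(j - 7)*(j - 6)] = 52 - 8*j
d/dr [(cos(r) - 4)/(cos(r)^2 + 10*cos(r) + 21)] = (cos(r)^2 - 8*cos(r) - 61)*sin(r)/(cos(r)^2 + 10*cos(r) + 21)^2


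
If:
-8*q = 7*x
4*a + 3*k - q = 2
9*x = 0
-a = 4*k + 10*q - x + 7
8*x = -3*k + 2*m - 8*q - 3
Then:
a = 29/13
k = -30/13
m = -51/26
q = 0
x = 0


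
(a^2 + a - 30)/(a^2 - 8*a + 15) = (a + 6)/(a - 3)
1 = 1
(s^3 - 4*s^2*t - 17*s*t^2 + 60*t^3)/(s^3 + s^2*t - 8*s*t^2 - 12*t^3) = (s^2 - s*t - 20*t^2)/(s^2 + 4*s*t + 4*t^2)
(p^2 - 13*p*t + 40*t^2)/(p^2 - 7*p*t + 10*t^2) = (p - 8*t)/(p - 2*t)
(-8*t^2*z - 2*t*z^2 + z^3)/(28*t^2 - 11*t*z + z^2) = z*(2*t + z)/(-7*t + z)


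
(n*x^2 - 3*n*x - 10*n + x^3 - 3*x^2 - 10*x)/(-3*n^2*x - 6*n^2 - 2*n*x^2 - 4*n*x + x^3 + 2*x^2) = (x - 5)/(-3*n + x)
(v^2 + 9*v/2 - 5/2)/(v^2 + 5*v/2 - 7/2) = (2*v^2 + 9*v - 5)/(2*v^2 + 5*v - 7)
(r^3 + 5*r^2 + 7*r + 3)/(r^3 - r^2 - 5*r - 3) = (r + 3)/(r - 3)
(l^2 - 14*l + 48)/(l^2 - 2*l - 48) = (l - 6)/(l + 6)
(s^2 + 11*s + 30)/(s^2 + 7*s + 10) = (s + 6)/(s + 2)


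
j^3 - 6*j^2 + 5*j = j*(j - 5)*(j - 1)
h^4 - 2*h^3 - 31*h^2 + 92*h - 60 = (h - 5)*(h - 2)*(h - 1)*(h + 6)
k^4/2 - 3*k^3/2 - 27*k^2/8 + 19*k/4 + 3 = (k/2 + 1)*(k - 4)*(k - 3/2)*(k + 1/2)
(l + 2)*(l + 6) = l^2 + 8*l + 12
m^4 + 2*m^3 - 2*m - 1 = (m - 1)*(m + 1)^3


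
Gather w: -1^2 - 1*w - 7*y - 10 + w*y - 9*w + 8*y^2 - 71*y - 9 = w*(y - 10) + 8*y^2 - 78*y - 20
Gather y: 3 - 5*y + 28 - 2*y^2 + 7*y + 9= -2*y^2 + 2*y + 40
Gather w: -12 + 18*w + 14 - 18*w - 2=0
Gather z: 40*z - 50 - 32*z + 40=8*z - 10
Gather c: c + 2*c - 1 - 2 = 3*c - 3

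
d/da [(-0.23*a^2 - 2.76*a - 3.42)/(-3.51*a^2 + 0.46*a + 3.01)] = (-9.7934*a^2 - 25.393*a - 6.7344)/(12.3201*a^4 - 3.2292*a^3 - 20.9186*a^2 + 2.7692*a + 9.0601)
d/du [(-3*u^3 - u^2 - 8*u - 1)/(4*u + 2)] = (-12*u^3 - 11*u^2 - 2*u - 6)/(2*(4*u^2 + 4*u + 1))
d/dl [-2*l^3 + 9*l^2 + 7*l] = -6*l^2 + 18*l + 7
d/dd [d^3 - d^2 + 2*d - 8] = 3*d^2 - 2*d + 2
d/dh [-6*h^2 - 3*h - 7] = -12*h - 3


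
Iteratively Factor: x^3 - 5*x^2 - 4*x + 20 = (x - 5)*(x^2 - 4) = (x - 5)*(x - 2)*(x + 2)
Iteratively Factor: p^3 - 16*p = (p)*(p^2 - 16) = p*(p + 4)*(p - 4)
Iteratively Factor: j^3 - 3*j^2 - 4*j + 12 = (j - 2)*(j^2 - j - 6) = (j - 3)*(j - 2)*(j + 2)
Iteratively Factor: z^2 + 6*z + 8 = (z + 2)*(z + 4)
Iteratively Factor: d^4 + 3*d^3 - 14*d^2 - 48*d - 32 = (d + 4)*(d^3 - d^2 - 10*d - 8) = (d - 4)*(d + 4)*(d^2 + 3*d + 2) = (d - 4)*(d + 2)*(d + 4)*(d + 1)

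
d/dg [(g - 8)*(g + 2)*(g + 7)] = 3*g^2 + 2*g - 58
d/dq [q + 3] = 1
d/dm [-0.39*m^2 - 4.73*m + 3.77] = -0.78*m - 4.73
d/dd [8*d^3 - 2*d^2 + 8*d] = 24*d^2 - 4*d + 8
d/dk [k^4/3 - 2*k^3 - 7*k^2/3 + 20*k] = 4*k^3/3 - 6*k^2 - 14*k/3 + 20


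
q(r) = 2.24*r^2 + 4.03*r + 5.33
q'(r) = 4.48*r + 4.03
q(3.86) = 54.26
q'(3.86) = 21.32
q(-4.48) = 32.23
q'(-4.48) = -16.04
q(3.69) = 50.70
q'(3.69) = 20.56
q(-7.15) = 91.03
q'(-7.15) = -28.00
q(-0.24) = 4.49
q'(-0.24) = 2.95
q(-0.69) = 3.62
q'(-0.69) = 0.94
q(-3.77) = 21.97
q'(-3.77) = -12.86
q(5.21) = 87.13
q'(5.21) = 27.37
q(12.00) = 376.25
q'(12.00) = 57.79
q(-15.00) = 448.88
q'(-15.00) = -63.17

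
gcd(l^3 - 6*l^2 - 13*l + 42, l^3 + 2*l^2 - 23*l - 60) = l + 3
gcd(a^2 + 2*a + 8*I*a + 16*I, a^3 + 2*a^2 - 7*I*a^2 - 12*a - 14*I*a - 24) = a + 2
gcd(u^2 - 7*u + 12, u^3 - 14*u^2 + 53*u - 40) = 1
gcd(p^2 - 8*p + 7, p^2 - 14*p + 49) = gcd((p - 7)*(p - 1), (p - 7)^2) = p - 7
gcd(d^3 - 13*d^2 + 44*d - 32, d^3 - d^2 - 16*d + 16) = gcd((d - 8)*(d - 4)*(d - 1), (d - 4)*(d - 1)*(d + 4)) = d^2 - 5*d + 4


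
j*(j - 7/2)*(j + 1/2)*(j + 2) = j^4 - j^3 - 31*j^2/4 - 7*j/2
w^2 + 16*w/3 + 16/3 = (w + 4/3)*(w + 4)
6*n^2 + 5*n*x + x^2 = (2*n + x)*(3*n + x)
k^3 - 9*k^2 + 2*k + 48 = (k - 8)*(k - 3)*(k + 2)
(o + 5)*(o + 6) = o^2 + 11*o + 30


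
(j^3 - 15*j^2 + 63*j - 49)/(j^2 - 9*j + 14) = (j^2 - 8*j + 7)/(j - 2)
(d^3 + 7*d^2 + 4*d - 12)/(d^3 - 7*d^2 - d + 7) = (d^2 + 8*d + 12)/(d^2 - 6*d - 7)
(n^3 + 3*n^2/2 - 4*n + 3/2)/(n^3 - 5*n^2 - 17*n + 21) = (n - 1/2)/(n - 7)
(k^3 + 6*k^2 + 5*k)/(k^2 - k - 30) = k*(k + 1)/(k - 6)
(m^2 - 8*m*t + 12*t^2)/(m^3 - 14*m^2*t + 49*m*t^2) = (m^2 - 8*m*t + 12*t^2)/(m*(m^2 - 14*m*t + 49*t^2))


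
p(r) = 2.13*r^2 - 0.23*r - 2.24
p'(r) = 4.26*r - 0.23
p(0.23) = -2.18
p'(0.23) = 0.75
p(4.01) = 31.09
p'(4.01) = 16.85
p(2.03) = 6.07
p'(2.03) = 8.42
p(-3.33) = 22.15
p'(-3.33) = -14.42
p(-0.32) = -1.95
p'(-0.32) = -1.59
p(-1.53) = 3.10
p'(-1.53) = -6.75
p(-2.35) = 10.06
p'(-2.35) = -10.24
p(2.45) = 9.98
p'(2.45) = 10.21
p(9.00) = 168.22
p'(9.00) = 38.11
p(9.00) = 168.22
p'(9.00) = 38.11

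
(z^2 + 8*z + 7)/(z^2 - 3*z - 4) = (z + 7)/(z - 4)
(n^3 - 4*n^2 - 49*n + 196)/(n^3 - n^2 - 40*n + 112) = (n - 7)/(n - 4)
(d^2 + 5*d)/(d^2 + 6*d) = (d + 5)/(d + 6)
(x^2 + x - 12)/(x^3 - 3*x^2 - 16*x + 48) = 1/(x - 4)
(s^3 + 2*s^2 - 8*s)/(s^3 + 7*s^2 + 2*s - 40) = s/(s + 5)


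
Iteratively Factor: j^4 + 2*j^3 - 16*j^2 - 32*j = (j - 4)*(j^3 + 6*j^2 + 8*j) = (j - 4)*(j + 2)*(j^2 + 4*j) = (j - 4)*(j + 2)*(j + 4)*(j)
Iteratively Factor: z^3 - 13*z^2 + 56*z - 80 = (z - 4)*(z^2 - 9*z + 20) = (z - 5)*(z - 4)*(z - 4)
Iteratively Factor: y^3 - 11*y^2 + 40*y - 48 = (y - 4)*(y^2 - 7*y + 12) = (y - 4)*(y - 3)*(y - 4)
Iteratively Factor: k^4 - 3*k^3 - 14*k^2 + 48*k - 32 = (k - 4)*(k^3 + k^2 - 10*k + 8) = (k - 4)*(k - 2)*(k^2 + 3*k - 4) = (k - 4)*(k - 2)*(k - 1)*(k + 4)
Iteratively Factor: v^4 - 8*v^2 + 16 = (v - 2)*(v^3 + 2*v^2 - 4*v - 8) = (v - 2)^2*(v^2 + 4*v + 4) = (v - 2)^2*(v + 2)*(v + 2)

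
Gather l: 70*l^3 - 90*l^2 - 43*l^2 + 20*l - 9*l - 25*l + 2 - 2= 70*l^3 - 133*l^2 - 14*l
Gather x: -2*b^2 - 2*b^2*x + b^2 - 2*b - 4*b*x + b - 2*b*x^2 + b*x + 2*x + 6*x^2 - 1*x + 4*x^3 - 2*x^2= -b^2 - b + 4*x^3 + x^2*(4 - 2*b) + x*(-2*b^2 - 3*b + 1)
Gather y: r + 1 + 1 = r + 2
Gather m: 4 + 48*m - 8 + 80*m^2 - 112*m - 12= 80*m^2 - 64*m - 16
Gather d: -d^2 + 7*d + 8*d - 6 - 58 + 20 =-d^2 + 15*d - 44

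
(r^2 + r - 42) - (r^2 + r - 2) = -40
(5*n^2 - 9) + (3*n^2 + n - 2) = 8*n^2 + n - 11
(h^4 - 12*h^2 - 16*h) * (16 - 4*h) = -4*h^5 + 16*h^4 + 48*h^3 - 128*h^2 - 256*h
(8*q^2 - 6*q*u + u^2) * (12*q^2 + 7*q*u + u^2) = 96*q^4 - 16*q^3*u - 22*q^2*u^2 + q*u^3 + u^4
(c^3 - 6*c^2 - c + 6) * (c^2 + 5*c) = c^5 - c^4 - 31*c^3 + c^2 + 30*c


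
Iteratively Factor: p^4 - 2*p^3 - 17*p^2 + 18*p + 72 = (p - 3)*(p^3 + p^2 - 14*p - 24) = (p - 4)*(p - 3)*(p^2 + 5*p + 6) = (p - 4)*(p - 3)*(p + 2)*(p + 3)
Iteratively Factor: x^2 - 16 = (x - 4)*(x + 4)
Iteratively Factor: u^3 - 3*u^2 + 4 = (u - 2)*(u^2 - u - 2) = (u - 2)*(u + 1)*(u - 2)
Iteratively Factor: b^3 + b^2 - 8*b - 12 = (b + 2)*(b^2 - b - 6) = (b + 2)^2*(b - 3)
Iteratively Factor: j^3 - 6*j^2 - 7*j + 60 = (j + 3)*(j^2 - 9*j + 20) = (j - 4)*(j + 3)*(j - 5)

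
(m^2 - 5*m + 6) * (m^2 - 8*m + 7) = m^4 - 13*m^3 + 53*m^2 - 83*m + 42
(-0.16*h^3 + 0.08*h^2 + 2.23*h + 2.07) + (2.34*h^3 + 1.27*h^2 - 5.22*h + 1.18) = 2.18*h^3 + 1.35*h^2 - 2.99*h + 3.25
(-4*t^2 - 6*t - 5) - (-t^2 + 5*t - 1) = -3*t^2 - 11*t - 4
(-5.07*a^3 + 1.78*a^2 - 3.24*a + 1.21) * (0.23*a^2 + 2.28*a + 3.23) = -1.1661*a^5 - 11.1502*a^4 - 13.0629*a^3 - 1.3595*a^2 - 7.7064*a + 3.9083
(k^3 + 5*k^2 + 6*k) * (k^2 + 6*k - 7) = k^5 + 11*k^4 + 29*k^3 + k^2 - 42*k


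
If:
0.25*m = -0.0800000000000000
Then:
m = -0.32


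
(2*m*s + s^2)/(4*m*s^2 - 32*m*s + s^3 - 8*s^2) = (2*m + s)/(4*m*s - 32*m + s^2 - 8*s)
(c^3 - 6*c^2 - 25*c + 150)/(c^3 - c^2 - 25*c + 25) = (c - 6)/(c - 1)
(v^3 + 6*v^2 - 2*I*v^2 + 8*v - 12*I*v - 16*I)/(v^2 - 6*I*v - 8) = (v^2 + 6*v + 8)/(v - 4*I)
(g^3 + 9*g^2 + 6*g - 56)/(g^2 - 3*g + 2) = (g^2 + 11*g + 28)/(g - 1)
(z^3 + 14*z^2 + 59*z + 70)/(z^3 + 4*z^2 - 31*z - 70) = (z + 5)/(z - 5)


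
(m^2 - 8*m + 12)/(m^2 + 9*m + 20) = (m^2 - 8*m + 12)/(m^2 + 9*m + 20)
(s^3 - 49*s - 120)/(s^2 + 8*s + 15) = s - 8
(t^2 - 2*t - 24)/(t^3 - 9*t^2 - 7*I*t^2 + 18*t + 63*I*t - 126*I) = (t + 4)/(t^2 - t*(3 + 7*I) + 21*I)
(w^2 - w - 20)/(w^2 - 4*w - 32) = (w - 5)/(w - 8)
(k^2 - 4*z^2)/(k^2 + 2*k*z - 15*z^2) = (k^2 - 4*z^2)/(k^2 + 2*k*z - 15*z^2)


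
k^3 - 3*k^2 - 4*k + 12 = (k - 3)*(k - 2)*(k + 2)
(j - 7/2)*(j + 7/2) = j^2 - 49/4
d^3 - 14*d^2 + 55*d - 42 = (d - 7)*(d - 6)*(d - 1)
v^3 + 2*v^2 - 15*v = v*(v - 3)*(v + 5)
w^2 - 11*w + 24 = (w - 8)*(w - 3)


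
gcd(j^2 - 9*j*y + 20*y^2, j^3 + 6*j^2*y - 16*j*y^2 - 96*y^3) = -j + 4*y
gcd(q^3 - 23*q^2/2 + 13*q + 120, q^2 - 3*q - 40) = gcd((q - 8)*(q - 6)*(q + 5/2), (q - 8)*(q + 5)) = q - 8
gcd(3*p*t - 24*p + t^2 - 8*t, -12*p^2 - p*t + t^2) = 3*p + t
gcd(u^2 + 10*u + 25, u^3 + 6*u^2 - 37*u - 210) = u + 5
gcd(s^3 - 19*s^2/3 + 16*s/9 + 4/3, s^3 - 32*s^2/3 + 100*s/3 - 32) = s - 6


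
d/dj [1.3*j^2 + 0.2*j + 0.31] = 2.6*j + 0.2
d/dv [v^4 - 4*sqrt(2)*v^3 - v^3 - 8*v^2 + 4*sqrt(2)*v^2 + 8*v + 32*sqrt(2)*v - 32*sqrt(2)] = 4*v^3 - 12*sqrt(2)*v^2 - 3*v^2 - 16*v + 8*sqrt(2)*v + 8 + 32*sqrt(2)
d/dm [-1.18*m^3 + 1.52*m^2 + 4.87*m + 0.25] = -3.54*m^2 + 3.04*m + 4.87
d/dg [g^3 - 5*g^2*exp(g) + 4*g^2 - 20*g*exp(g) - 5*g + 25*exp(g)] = -5*g^2*exp(g) + 3*g^2 - 30*g*exp(g) + 8*g + 5*exp(g) - 5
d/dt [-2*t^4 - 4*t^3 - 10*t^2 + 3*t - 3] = -8*t^3 - 12*t^2 - 20*t + 3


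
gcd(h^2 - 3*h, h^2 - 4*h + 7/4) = 1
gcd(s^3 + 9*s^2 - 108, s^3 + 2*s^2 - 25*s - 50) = 1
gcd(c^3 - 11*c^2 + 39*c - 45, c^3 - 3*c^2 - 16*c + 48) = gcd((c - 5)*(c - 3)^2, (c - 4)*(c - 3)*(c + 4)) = c - 3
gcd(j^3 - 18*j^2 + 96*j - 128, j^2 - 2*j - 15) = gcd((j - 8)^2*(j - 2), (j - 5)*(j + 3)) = 1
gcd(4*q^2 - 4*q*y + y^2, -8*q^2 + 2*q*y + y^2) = -2*q + y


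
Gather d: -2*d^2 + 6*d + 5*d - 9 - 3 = -2*d^2 + 11*d - 12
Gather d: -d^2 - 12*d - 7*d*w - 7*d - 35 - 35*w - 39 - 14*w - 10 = -d^2 + d*(-7*w - 19) - 49*w - 84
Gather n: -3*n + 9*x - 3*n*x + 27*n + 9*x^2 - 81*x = n*(24 - 3*x) + 9*x^2 - 72*x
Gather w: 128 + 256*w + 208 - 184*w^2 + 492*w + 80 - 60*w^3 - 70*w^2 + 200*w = -60*w^3 - 254*w^2 + 948*w + 416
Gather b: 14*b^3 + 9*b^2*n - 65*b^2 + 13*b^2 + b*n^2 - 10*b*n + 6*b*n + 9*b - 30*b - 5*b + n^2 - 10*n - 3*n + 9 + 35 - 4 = 14*b^3 + b^2*(9*n - 52) + b*(n^2 - 4*n - 26) + n^2 - 13*n + 40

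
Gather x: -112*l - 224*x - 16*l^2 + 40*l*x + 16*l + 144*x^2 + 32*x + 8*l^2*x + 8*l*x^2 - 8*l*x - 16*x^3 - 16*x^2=-16*l^2 - 96*l - 16*x^3 + x^2*(8*l + 128) + x*(8*l^2 + 32*l - 192)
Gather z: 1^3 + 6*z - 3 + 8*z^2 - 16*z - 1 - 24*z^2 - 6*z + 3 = -16*z^2 - 16*z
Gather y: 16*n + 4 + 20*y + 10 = 16*n + 20*y + 14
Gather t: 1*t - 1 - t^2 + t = -t^2 + 2*t - 1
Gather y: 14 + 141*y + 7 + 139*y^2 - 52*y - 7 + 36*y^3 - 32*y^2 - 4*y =36*y^3 + 107*y^2 + 85*y + 14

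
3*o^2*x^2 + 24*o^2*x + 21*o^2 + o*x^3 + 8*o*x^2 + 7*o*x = (3*o + x)*(x + 7)*(o*x + o)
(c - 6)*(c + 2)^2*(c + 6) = c^4 + 4*c^3 - 32*c^2 - 144*c - 144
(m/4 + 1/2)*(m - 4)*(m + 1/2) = m^3/4 - 3*m^2/8 - 9*m/4 - 1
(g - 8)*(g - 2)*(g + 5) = g^3 - 5*g^2 - 34*g + 80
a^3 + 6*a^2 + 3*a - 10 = (a - 1)*(a + 2)*(a + 5)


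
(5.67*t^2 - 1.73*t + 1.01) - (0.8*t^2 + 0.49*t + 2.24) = 4.87*t^2 - 2.22*t - 1.23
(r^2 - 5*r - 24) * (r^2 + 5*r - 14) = r^4 - 63*r^2 - 50*r + 336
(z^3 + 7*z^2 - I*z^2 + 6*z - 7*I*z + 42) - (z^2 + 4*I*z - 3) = z^3 + 6*z^2 - I*z^2 + 6*z - 11*I*z + 45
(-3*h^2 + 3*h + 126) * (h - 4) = -3*h^3 + 15*h^2 + 114*h - 504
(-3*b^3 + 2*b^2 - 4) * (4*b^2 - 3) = -12*b^5 + 8*b^4 + 9*b^3 - 22*b^2 + 12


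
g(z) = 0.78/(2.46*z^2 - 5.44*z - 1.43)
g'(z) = 0.78*(5.44 - 4.92*z)/(2.46*z^2 - 5.44*z - 1.43)^2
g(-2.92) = 0.02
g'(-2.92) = 0.01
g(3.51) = 0.08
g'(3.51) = -0.10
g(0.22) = -0.31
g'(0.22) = 0.54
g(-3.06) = 0.02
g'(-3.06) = 0.01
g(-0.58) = 0.31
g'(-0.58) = 0.99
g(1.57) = -0.20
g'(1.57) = -0.12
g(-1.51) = 0.06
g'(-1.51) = 0.07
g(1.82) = -0.25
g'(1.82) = -0.27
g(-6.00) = 0.01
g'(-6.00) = 0.00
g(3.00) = 0.18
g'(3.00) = -0.38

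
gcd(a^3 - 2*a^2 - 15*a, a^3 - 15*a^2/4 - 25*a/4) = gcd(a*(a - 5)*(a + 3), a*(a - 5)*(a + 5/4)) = a^2 - 5*a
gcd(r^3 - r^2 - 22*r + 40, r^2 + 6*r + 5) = r + 5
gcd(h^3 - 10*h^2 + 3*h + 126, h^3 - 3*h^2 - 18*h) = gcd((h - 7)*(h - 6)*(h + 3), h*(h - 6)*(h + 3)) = h^2 - 3*h - 18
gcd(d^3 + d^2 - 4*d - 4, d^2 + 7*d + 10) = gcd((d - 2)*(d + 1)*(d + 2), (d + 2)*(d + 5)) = d + 2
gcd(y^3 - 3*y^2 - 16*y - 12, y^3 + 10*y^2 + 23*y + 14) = y^2 + 3*y + 2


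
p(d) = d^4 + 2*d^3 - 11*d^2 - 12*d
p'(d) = 4*d^3 + 6*d^2 - 22*d - 12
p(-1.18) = -2.50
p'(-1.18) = 15.74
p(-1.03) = -0.37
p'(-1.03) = 12.65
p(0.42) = -6.80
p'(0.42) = -19.89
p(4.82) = 450.31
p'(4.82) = 469.28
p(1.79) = -34.99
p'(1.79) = -9.21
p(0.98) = -19.52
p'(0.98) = -24.03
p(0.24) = -3.48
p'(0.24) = -16.88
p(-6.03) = 555.99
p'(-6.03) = -538.20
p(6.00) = 1260.00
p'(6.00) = 936.00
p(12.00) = 22464.00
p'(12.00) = 7500.00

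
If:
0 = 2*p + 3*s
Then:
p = -3*s/2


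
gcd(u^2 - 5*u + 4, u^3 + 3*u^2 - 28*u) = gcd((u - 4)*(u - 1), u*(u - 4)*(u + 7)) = u - 4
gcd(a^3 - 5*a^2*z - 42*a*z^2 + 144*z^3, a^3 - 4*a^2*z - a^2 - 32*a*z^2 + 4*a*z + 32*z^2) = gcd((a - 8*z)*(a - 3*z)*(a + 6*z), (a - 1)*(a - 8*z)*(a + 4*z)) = -a + 8*z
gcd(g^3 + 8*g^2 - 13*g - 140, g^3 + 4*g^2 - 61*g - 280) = g^2 + 12*g + 35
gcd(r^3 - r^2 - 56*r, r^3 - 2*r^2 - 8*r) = r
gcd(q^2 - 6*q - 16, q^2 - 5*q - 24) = q - 8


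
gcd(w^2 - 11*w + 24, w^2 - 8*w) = w - 8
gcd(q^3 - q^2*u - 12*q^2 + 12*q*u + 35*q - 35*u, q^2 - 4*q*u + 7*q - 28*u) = 1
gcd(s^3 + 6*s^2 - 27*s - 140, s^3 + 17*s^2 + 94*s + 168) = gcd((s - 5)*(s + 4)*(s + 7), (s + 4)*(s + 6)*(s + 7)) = s^2 + 11*s + 28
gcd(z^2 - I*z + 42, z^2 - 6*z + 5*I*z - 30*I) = 1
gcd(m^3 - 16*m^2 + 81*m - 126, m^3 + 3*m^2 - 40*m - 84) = m - 6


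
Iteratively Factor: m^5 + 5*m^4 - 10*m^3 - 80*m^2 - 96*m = (m + 2)*(m^4 + 3*m^3 - 16*m^2 - 48*m) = (m - 4)*(m + 2)*(m^3 + 7*m^2 + 12*m) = (m - 4)*(m + 2)*(m + 3)*(m^2 + 4*m) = (m - 4)*(m + 2)*(m + 3)*(m + 4)*(m)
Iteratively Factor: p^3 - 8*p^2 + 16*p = (p)*(p^2 - 8*p + 16) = p*(p - 4)*(p - 4)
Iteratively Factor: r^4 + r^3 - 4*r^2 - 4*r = (r + 1)*(r^3 - 4*r) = r*(r + 1)*(r^2 - 4) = r*(r + 1)*(r + 2)*(r - 2)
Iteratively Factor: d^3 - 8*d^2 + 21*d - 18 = (d - 3)*(d^2 - 5*d + 6) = (d - 3)^2*(d - 2)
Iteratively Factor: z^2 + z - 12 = (z + 4)*(z - 3)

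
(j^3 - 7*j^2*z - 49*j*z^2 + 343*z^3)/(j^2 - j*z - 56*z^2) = (-j^2 + 14*j*z - 49*z^2)/(-j + 8*z)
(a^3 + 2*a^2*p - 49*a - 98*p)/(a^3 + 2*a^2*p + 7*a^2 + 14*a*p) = (a - 7)/a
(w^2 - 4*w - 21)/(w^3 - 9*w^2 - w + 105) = 1/(w - 5)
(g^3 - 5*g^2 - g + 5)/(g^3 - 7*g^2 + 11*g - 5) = (g + 1)/(g - 1)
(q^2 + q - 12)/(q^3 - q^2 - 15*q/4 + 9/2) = 4*(q^2 + q - 12)/(4*q^3 - 4*q^2 - 15*q + 18)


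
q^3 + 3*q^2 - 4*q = q*(q - 1)*(q + 4)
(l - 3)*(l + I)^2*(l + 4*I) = l^4 - 3*l^3 + 6*I*l^3 - 9*l^2 - 18*I*l^2 + 27*l - 4*I*l + 12*I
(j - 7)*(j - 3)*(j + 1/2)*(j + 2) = j^4 - 15*j^3/2 - 3*j^2 + 85*j/2 + 21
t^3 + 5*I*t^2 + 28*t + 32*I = (t - 4*I)*(t + I)*(t + 8*I)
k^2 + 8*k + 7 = (k + 1)*(k + 7)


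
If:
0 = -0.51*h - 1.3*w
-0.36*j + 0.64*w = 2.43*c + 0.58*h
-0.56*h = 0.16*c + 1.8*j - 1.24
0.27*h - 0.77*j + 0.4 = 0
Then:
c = -0.19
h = 0.28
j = 0.62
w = -0.11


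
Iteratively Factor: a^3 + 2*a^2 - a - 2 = (a - 1)*(a^2 + 3*a + 2) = (a - 1)*(a + 1)*(a + 2)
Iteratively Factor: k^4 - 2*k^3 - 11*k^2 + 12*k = (k - 1)*(k^3 - k^2 - 12*k) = k*(k - 1)*(k^2 - k - 12) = k*(k - 1)*(k + 3)*(k - 4)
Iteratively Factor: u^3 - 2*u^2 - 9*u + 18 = (u - 3)*(u^2 + u - 6) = (u - 3)*(u + 3)*(u - 2)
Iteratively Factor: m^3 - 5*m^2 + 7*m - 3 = (m - 3)*(m^2 - 2*m + 1) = (m - 3)*(m - 1)*(m - 1)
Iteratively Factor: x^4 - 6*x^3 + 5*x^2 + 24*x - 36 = (x + 2)*(x^3 - 8*x^2 + 21*x - 18) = (x - 2)*(x + 2)*(x^2 - 6*x + 9) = (x - 3)*(x - 2)*(x + 2)*(x - 3)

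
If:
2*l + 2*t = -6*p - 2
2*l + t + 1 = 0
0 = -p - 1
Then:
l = -3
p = -1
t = 5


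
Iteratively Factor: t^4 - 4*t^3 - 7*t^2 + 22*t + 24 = (t - 4)*(t^3 - 7*t - 6) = (t - 4)*(t + 1)*(t^2 - t - 6) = (t - 4)*(t - 3)*(t + 1)*(t + 2)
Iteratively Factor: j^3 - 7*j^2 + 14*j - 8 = (j - 1)*(j^2 - 6*j + 8) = (j - 4)*(j - 1)*(j - 2)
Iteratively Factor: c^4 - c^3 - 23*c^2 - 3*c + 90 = (c + 3)*(c^3 - 4*c^2 - 11*c + 30) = (c - 2)*(c + 3)*(c^2 - 2*c - 15) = (c - 2)*(c + 3)^2*(c - 5)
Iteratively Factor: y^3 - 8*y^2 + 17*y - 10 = (y - 1)*(y^2 - 7*y + 10) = (y - 5)*(y - 1)*(y - 2)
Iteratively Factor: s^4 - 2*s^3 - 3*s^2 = (s)*(s^3 - 2*s^2 - 3*s) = s*(s - 3)*(s^2 + s) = s^2*(s - 3)*(s + 1)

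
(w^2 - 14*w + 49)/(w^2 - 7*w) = (w - 7)/w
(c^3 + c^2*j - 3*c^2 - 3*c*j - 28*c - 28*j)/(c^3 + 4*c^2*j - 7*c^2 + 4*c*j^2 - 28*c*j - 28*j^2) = (c^2 + c*j + 4*c + 4*j)/(c^2 + 4*c*j + 4*j^2)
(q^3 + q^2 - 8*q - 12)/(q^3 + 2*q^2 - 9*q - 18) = (q + 2)/(q + 3)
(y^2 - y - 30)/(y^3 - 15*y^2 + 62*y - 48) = (y + 5)/(y^2 - 9*y + 8)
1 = 1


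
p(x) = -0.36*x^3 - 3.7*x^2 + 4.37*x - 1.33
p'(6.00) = -78.91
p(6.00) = -186.07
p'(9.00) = -149.71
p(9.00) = -524.14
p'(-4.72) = 15.24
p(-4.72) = -66.53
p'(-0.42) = 7.29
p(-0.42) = -3.79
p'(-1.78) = 14.12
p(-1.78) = -18.80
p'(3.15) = -29.66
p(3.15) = -35.53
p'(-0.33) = 6.69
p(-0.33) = -3.16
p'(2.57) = -21.78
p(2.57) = -20.65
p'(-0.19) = 5.74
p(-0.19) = -2.29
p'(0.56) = -0.11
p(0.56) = -0.11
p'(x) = -1.08*x^2 - 7.4*x + 4.37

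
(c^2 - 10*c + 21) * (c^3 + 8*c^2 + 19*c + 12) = c^5 - 2*c^4 - 40*c^3 - 10*c^2 + 279*c + 252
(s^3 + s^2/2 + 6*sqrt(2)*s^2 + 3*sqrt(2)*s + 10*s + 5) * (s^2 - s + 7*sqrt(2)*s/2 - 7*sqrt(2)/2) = s^5 - s^4/2 + 19*sqrt(2)*s^4/2 - 19*sqrt(2)*s^3/4 + 103*s^3/2 - 26*s^2 + 121*sqrt(2)*s^2/4 - 26*s - 35*sqrt(2)*s/2 - 35*sqrt(2)/2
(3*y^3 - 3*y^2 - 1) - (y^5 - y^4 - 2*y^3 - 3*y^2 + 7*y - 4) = -y^5 + y^4 + 5*y^3 - 7*y + 3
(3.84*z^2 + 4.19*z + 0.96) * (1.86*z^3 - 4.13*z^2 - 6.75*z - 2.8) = 7.1424*z^5 - 8.0658*z^4 - 41.4391*z^3 - 42.9993*z^2 - 18.212*z - 2.688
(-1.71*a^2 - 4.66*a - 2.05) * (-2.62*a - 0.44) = 4.4802*a^3 + 12.9616*a^2 + 7.4214*a + 0.902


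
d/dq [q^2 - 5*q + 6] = 2*q - 5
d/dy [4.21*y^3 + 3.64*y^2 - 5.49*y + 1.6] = 12.63*y^2 + 7.28*y - 5.49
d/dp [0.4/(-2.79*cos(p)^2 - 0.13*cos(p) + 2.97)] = -(2.232*cos(p) + 0.052)*sin(p)/(2.79*cos(p)^2 + 0.13*cos(p) - 2.97)^2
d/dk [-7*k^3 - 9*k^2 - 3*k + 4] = -21*k^2 - 18*k - 3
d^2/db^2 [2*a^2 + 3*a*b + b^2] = 2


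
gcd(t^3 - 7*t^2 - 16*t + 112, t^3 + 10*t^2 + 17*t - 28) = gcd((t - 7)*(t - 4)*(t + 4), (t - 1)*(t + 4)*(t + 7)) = t + 4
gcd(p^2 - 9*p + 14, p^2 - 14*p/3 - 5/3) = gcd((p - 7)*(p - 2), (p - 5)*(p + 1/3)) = 1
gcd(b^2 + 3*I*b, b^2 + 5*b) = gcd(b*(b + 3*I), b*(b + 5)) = b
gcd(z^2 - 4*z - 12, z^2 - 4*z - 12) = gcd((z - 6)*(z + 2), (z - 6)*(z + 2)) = z^2 - 4*z - 12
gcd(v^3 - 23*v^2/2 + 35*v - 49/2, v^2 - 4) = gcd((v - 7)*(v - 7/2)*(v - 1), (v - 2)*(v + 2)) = 1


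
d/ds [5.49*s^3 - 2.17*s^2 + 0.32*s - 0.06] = 16.47*s^2 - 4.34*s + 0.32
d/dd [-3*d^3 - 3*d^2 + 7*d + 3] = -9*d^2 - 6*d + 7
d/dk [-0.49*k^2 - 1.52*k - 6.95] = -0.98*k - 1.52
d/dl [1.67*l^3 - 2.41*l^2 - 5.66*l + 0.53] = 5.01*l^2 - 4.82*l - 5.66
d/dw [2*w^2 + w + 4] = 4*w + 1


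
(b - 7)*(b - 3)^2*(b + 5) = b^4 - 8*b^3 - 14*b^2 + 192*b - 315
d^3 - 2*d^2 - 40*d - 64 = (d - 8)*(d + 2)*(d + 4)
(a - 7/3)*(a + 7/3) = a^2 - 49/9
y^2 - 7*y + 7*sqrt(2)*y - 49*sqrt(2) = (y - 7)*(y + 7*sqrt(2))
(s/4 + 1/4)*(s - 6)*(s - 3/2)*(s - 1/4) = s^4/4 - 27*s^3/16 + 25*s^2/32 + 69*s/32 - 9/16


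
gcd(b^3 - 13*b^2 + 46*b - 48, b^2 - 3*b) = b - 3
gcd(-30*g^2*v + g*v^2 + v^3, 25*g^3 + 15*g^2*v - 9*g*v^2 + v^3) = -5*g + v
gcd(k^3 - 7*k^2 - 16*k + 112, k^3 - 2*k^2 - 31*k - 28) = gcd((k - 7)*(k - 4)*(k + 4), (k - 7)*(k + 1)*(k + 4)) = k^2 - 3*k - 28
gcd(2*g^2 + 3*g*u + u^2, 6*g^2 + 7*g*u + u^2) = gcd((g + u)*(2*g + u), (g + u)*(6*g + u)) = g + u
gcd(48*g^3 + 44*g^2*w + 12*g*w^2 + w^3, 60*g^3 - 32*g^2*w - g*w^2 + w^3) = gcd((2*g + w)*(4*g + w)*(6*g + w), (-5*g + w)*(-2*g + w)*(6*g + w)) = 6*g + w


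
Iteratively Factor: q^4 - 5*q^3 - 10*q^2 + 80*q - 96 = (q - 4)*(q^3 - q^2 - 14*q + 24) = (q - 4)*(q + 4)*(q^2 - 5*q + 6) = (q - 4)*(q - 3)*(q + 4)*(q - 2)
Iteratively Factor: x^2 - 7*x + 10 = (x - 2)*(x - 5)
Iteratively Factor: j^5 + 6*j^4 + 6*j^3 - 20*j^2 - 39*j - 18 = (j - 2)*(j^4 + 8*j^3 + 22*j^2 + 24*j + 9) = (j - 2)*(j + 3)*(j^3 + 5*j^2 + 7*j + 3) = (j - 2)*(j + 1)*(j + 3)*(j^2 + 4*j + 3) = (j - 2)*(j + 1)*(j + 3)^2*(j + 1)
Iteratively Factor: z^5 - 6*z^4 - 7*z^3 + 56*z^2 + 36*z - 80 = (z + 2)*(z^4 - 8*z^3 + 9*z^2 + 38*z - 40) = (z + 2)^2*(z^3 - 10*z^2 + 29*z - 20) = (z - 1)*(z + 2)^2*(z^2 - 9*z + 20) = (z - 4)*(z - 1)*(z + 2)^2*(z - 5)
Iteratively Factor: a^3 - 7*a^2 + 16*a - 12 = (a - 3)*(a^2 - 4*a + 4) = (a - 3)*(a - 2)*(a - 2)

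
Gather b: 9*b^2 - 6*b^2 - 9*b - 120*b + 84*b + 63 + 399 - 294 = 3*b^2 - 45*b + 168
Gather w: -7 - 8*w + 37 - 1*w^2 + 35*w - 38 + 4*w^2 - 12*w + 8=3*w^2 + 15*w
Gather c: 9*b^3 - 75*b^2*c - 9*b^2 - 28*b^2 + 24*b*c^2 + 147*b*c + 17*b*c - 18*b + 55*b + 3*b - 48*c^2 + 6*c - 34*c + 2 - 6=9*b^3 - 37*b^2 + 40*b + c^2*(24*b - 48) + c*(-75*b^2 + 164*b - 28) - 4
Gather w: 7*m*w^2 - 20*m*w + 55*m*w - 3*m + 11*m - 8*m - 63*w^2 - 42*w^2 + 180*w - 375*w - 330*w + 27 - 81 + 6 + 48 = w^2*(7*m - 105) + w*(35*m - 525)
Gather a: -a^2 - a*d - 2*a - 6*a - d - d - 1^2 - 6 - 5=-a^2 + a*(-d - 8) - 2*d - 12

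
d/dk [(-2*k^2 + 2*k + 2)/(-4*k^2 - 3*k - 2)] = 2*(7*k^2 + 12*k + 1)/(16*k^4 + 24*k^3 + 25*k^2 + 12*k + 4)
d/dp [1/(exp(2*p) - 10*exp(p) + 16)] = 2*(5 - exp(p))*exp(p)/(exp(2*p) - 10*exp(p) + 16)^2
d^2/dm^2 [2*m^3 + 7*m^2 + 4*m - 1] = 12*m + 14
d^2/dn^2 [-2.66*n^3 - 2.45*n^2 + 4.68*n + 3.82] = -15.96*n - 4.9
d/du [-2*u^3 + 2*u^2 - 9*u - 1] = -6*u^2 + 4*u - 9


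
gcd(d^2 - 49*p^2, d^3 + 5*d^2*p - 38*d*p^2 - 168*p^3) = d + 7*p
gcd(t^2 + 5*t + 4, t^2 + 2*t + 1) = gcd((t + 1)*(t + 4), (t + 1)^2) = t + 1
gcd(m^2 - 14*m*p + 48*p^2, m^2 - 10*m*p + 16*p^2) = -m + 8*p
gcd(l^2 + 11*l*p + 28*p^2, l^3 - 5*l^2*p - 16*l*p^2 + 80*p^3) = l + 4*p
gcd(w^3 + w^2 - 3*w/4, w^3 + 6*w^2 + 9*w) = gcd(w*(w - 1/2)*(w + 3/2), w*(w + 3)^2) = w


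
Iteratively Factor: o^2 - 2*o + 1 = (o - 1)*(o - 1)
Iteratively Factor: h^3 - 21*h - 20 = (h + 4)*(h^2 - 4*h - 5) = (h - 5)*(h + 4)*(h + 1)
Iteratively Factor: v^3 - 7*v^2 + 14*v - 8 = (v - 1)*(v^2 - 6*v + 8) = (v - 2)*(v - 1)*(v - 4)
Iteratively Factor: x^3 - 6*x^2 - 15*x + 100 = (x - 5)*(x^2 - x - 20) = (x - 5)^2*(x + 4)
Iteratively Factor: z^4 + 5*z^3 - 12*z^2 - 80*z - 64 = (z + 4)*(z^3 + z^2 - 16*z - 16) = (z + 4)^2*(z^2 - 3*z - 4) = (z + 1)*(z + 4)^2*(z - 4)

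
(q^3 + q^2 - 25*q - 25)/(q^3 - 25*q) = (q + 1)/q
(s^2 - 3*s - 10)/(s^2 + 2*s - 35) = (s + 2)/(s + 7)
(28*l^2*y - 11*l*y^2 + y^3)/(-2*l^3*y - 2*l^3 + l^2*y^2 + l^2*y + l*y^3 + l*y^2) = y*(28*l^2 - 11*l*y + y^2)/(l*(-2*l^2*y - 2*l^2 + l*y^2 + l*y + y^3 + y^2))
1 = 1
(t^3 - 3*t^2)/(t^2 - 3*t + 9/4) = 4*t^2*(t - 3)/(4*t^2 - 12*t + 9)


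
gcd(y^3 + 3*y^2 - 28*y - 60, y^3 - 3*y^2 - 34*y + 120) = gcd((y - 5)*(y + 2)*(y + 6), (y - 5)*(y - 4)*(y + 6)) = y^2 + y - 30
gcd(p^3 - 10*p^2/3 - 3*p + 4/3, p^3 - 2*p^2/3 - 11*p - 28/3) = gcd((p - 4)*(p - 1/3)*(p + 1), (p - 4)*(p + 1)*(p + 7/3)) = p^2 - 3*p - 4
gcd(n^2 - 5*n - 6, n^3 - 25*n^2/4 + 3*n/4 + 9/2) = n - 6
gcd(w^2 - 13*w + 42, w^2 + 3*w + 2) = 1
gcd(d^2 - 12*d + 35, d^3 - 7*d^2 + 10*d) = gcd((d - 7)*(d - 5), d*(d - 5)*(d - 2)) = d - 5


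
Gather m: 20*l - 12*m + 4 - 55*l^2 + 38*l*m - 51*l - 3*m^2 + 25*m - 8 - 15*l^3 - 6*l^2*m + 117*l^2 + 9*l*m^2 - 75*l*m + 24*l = -15*l^3 + 62*l^2 - 7*l + m^2*(9*l - 3) + m*(-6*l^2 - 37*l + 13) - 4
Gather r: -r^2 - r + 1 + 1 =-r^2 - r + 2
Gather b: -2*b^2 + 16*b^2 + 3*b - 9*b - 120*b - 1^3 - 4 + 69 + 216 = 14*b^2 - 126*b + 280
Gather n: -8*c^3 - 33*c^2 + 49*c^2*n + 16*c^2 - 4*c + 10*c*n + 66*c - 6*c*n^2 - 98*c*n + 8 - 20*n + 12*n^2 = -8*c^3 - 17*c^2 + 62*c + n^2*(12 - 6*c) + n*(49*c^2 - 88*c - 20) + 8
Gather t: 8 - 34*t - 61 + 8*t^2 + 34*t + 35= 8*t^2 - 18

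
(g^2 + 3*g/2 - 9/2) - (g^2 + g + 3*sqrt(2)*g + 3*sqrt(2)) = -3*sqrt(2)*g + g/2 - 9/2 - 3*sqrt(2)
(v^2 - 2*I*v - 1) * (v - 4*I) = v^3 - 6*I*v^2 - 9*v + 4*I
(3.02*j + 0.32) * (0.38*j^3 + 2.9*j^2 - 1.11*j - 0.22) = 1.1476*j^4 + 8.8796*j^3 - 2.4242*j^2 - 1.0196*j - 0.0704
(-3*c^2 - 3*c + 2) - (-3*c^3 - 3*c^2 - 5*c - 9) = 3*c^3 + 2*c + 11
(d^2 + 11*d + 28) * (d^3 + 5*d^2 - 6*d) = d^5 + 16*d^4 + 77*d^3 + 74*d^2 - 168*d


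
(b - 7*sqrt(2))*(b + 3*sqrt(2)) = b^2 - 4*sqrt(2)*b - 42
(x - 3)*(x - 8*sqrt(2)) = x^2 - 8*sqrt(2)*x - 3*x + 24*sqrt(2)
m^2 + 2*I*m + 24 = (m - 4*I)*(m + 6*I)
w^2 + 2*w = w*(w + 2)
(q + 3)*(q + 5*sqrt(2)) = q^2 + 3*q + 5*sqrt(2)*q + 15*sqrt(2)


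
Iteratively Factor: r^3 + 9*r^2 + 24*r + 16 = (r + 1)*(r^2 + 8*r + 16) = (r + 1)*(r + 4)*(r + 4)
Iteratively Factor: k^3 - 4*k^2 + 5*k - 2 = (k - 2)*(k^2 - 2*k + 1) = (k - 2)*(k - 1)*(k - 1)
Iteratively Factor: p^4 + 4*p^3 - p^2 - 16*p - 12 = (p + 2)*(p^3 + 2*p^2 - 5*p - 6) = (p - 2)*(p + 2)*(p^2 + 4*p + 3) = (p - 2)*(p + 1)*(p + 2)*(p + 3)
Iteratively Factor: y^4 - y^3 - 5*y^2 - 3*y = (y)*(y^3 - y^2 - 5*y - 3) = y*(y + 1)*(y^2 - 2*y - 3) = y*(y + 1)^2*(y - 3)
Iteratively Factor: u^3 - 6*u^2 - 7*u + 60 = (u + 3)*(u^2 - 9*u + 20) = (u - 4)*(u + 3)*(u - 5)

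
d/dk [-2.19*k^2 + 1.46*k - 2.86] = 1.46 - 4.38*k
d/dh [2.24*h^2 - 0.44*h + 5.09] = 4.48*h - 0.44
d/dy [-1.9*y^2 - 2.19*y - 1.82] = -3.8*y - 2.19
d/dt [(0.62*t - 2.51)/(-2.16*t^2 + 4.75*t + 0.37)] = (1.3392*t^2 - 10.8432*t + 12.1519)/(4.6656*t^4 - 20.52*t^3 + 20.9641*t^2 + 3.515*t + 0.1369)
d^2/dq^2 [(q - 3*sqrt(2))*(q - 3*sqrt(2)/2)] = 2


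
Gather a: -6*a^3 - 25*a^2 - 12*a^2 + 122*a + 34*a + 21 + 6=-6*a^3 - 37*a^2 + 156*a + 27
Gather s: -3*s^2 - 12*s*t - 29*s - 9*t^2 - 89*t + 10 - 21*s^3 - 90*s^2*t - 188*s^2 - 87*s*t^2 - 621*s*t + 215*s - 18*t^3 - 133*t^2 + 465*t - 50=-21*s^3 + s^2*(-90*t - 191) + s*(-87*t^2 - 633*t + 186) - 18*t^3 - 142*t^2 + 376*t - 40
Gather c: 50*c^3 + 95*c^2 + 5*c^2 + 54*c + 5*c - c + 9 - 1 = 50*c^3 + 100*c^2 + 58*c + 8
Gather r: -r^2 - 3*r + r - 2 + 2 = -r^2 - 2*r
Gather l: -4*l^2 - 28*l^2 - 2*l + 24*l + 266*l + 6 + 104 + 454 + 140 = -32*l^2 + 288*l + 704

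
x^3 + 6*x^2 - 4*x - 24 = (x - 2)*(x + 2)*(x + 6)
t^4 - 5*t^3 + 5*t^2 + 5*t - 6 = (t - 3)*(t - 2)*(t - 1)*(t + 1)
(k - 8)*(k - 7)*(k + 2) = k^3 - 13*k^2 + 26*k + 112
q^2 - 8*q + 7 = (q - 7)*(q - 1)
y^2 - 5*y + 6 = (y - 3)*(y - 2)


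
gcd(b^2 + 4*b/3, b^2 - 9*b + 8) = 1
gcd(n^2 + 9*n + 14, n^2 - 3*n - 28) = 1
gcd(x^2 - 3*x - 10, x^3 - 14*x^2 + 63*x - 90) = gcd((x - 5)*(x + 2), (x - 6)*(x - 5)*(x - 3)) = x - 5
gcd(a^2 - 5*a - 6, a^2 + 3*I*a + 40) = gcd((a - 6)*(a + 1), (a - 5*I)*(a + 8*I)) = 1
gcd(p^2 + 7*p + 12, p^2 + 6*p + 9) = p + 3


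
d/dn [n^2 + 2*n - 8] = 2*n + 2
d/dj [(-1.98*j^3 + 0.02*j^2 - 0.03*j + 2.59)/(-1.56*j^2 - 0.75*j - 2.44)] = (3.0888*j^4 + 2.97*j^3 + 14.4318*j^2 + 7.9832*j + 2.0157)/(2.4336*j^4 + 2.34*j^3 + 8.1753*j^2 + 3.66*j + 5.9536)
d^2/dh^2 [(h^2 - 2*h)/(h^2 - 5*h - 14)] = 6*(h^3 + 14*h^2 - 28*h + 112)/(h^6 - 15*h^5 + 33*h^4 + 295*h^3 - 462*h^2 - 2940*h - 2744)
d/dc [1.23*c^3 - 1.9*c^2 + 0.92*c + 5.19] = 3.69*c^2 - 3.8*c + 0.92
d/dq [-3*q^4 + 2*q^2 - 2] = -12*q^3 + 4*q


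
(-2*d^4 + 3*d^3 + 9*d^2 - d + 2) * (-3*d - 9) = 6*d^5 + 9*d^4 - 54*d^3 - 78*d^2 + 3*d - 18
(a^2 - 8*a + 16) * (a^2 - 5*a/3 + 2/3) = a^4 - 29*a^3/3 + 30*a^2 - 32*a + 32/3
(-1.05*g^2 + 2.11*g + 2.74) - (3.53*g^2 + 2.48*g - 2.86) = -4.58*g^2 - 0.37*g + 5.6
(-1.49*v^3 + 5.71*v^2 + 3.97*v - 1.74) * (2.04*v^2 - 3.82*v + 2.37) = -3.0396*v^5 + 17.3402*v^4 - 17.2447*v^3 - 5.1823*v^2 + 16.0557*v - 4.1238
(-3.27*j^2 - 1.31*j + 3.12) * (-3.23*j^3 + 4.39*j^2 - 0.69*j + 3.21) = 10.5621*j^5 - 10.124*j^4 - 13.5722*j^3 + 4.104*j^2 - 6.3579*j + 10.0152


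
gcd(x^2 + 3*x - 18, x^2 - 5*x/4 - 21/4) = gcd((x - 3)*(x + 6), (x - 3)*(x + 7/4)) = x - 3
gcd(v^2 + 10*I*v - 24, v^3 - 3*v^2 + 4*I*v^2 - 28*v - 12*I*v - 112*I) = v + 4*I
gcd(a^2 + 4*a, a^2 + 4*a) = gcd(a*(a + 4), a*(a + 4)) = a^2 + 4*a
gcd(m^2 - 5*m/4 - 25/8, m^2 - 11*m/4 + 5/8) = m - 5/2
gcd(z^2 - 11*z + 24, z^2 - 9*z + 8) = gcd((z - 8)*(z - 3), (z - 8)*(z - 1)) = z - 8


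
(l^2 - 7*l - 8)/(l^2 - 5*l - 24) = (l + 1)/(l + 3)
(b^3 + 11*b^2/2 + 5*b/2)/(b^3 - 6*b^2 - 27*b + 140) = b*(2*b + 1)/(2*(b^2 - 11*b + 28))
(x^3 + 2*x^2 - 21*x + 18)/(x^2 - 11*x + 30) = (x^3 + 2*x^2 - 21*x + 18)/(x^2 - 11*x + 30)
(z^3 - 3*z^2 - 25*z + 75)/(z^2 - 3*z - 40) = (z^2 - 8*z + 15)/(z - 8)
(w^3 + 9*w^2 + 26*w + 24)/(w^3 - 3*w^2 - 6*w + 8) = (w^2 + 7*w + 12)/(w^2 - 5*w + 4)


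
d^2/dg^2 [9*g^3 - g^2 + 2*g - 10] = 54*g - 2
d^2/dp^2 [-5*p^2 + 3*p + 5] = -10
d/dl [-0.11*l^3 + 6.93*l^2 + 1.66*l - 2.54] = -0.33*l^2 + 13.86*l + 1.66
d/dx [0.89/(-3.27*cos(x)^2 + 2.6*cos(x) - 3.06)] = (2.314 - 5.8206*cos(x))*sin(x)/(3.27*cos(x)^2 - 2.6*cos(x) + 3.06)^2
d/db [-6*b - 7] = -6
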